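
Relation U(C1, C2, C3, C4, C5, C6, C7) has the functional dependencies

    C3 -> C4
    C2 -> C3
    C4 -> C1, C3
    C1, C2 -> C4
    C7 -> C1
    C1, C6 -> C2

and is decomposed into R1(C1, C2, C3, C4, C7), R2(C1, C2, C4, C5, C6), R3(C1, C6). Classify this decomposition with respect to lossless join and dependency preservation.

lossy but dependency-preserving

Lossless test (chase): Rows 1 and 2 agree on C2; apply C2→C3 and equate their C3 entries. Rows 2 and 3 agree on C1, C6; apply C1, C6→C2 and equate their C2 entries. Rows 1 and 3 agree on C2; apply C2→C3 and equate their C3 entries. Rows 1 and 3 agree on C1, C2; apply C1, C2→C4 and equate their C4 entries. No row becomes fully distinguished — the join is lossy.
Dependency preservation: every FD's attributes lie within a single fragment, so each can be enforced locally — preserved.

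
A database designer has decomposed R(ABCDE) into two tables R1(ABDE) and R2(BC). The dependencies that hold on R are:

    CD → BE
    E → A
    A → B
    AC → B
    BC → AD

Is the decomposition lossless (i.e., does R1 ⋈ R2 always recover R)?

Common attributes: R1 ∩ R2 = {B}.
No dependency enlarges {B}, so (B)⁺ = {B}.
The closure contains neither all of R1 = {ABDE} nor all of R2 = {BC}, so the common attributes are not a superkey of either fragment. The join is lossy.

No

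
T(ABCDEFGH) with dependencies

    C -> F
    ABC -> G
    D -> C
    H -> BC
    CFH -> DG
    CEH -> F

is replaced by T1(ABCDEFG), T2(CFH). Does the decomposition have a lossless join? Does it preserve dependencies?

Lossless test: (CF)⁺ = {CF}, which is a superkey of neither fragment — lossy.
Dependency preservation: the restricted closure of {H} across the fragments never reaches {BC}, so H → BC cannot be enforced without a join — not preserved.

lossy and not dependency-preserving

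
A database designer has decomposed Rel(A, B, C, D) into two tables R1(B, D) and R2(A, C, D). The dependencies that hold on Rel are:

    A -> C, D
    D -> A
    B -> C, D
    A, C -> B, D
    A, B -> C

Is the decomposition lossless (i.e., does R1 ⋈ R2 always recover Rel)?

Yes

Common attributes: R1 ∩ R2 = {D}.
Closure of {D}: D → A applies, adding A; A → C, D applies, adding C; A, C → B, D applies, adding B. So (D)⁺ = {A, B, C, D}.
This closure contains every attribute of R1, so R1 ∩ R2 → R1. The join is lossless.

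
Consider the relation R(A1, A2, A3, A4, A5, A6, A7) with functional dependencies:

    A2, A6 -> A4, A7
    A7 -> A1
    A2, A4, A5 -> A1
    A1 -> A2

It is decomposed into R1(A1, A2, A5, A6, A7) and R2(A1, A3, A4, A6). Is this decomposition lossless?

No

Common attributes: R1 ∩ R2 = {A1, A6}.
Closure of {A1, A6}: A1 → A2 applies, adding A2; A2, A6 → A4, A7 applies, adding A4, A7. So (A1, A6)⁺ = {A1, A2, A4, A6, A7}.
The closure contains neither all of R1 = {A1, A2, A5, A6, A7} nor all of R2 = {A1, A3, A4, A6}, so the common attributes are not a superkey of either fragment. The join is lossy.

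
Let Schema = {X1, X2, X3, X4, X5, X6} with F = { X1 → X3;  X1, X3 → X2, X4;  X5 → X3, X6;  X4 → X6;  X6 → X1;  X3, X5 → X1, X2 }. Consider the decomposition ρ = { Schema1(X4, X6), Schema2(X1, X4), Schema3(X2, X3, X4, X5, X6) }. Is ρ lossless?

Chase test. Columns are X1, X2, X3, X4, X5, X6; row i has aⱼ where attribute j ∈ Schemai, else bᵢⱼ.
Initial tableau (one row per fragment):
  row 1: b11 b12 b13 a4 b15 a6
  row 2: a1 b22 b23 a4 b25 b26
  row 3: b31 a2 a3 a4 a5 a6
Rows 1 and 2 agree on X4; apply X4→X6 and equate their X6 entries.
Rows 1 and 2 agree on X6; apply X6→X1 and equate their X1 entries.
Rows 1 and 3 agree on X6; apply X6→X1 and equate their X1 entries.
Rows 1 and 2 agree on X1; apply X1→X3 and equate their X3 entries.
Rows 1 and 3 agree on X1; apply X1→X3 and equate their X3 entries.
Rows 1 and 2 agree on X1, X3; apply X1, X3→X2, X4 and equate their X2, X4 entries.
Rows 1 and 3 agree on X1, X3; apply X1, X3→X2, X4 and equate their X2, X4 entries.
Row 3 is now all distinguished symbols — the join is lossless.

Yes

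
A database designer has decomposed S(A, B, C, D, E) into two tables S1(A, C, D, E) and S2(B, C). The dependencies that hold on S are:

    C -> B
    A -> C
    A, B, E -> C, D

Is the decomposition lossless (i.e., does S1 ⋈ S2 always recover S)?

Common attributes: S1 ∩ S2 = {C}.
Closure of {C}: C → B applies, adding B. So (C)⁺ = {B, C}.
This closure contains every attribute of S2, so S1 ∩ S2 → S2. The join is lossless.

Yes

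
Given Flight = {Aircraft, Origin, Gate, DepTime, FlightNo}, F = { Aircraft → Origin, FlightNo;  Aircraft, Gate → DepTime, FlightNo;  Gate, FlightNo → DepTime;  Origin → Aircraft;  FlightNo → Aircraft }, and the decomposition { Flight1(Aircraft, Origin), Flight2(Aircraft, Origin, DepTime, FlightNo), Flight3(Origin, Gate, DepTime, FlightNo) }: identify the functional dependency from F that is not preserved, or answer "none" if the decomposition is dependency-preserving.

Aircraft → Origin, FlightNo lies within Flight2.
Aircraft, Gate → DepTime, FlightNo: restricted closure across fragments reaches DepTime, FlightNo.
Gate, FlightNo → DepTime lies within Flight3.
Origin → Aircraft lies within Flight1.
FlightNo → Aircraft lies within Flight2.
Every dependency is enforceable on the fragments, so the decomposition is dependency-preserving.

none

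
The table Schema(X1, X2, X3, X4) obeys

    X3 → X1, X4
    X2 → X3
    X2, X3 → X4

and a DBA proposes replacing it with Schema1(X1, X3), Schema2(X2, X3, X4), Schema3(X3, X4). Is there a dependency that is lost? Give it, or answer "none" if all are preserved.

none

X3 → X1, X4: restricted closure across fragments reaches X1, X4.
X2 → X3 lies within Schema2.
X2, X3 → X4 lies within Schema2.
Every dependency is enforceable on the fragments, so the decomposition is dependency-preserving.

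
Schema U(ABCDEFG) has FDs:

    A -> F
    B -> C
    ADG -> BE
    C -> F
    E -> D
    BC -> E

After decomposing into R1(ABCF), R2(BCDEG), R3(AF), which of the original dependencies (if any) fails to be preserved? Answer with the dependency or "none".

ADG -> BE

Check ADG → BE: no single fragment contains all of {ABDEG}, and the restricted closure of {ADG} across the fragments never reaches {BE}.
A → F is preserved.
B → C is preserved.
C → F is preserved.
E → D is preserved.
BC → E is preserved.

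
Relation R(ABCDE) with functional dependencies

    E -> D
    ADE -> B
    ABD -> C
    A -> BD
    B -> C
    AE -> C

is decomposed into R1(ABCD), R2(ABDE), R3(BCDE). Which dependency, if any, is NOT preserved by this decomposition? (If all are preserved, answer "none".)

E → D lies within R2.
ADE → B lies within R2.
ABD → C lies within R1.
A → BD lies within R1.
B → C lies within R1.
AE → C: restricted closure across fragments reaches C.
Every dependency is enforceable on the fragments, so the decomposition is dependency-preserving.

none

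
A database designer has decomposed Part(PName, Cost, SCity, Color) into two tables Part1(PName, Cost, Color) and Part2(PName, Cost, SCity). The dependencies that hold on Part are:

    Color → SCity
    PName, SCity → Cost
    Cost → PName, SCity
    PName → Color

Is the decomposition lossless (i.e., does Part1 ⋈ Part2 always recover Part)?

Yes

Common attributes: Part1 ∩ Part2 = {PName, Cost}.
Closure of {PName, Cost}: Cost → PName, SCity applies, adding SCity; PName → Color applies, adding Color. So (PName, Cost)⁺ = {PName, Cost, SCity, Color}.
This closure contains every attribute of Part1, so Part1 ∩ Part2 → Part1. The join is lossless.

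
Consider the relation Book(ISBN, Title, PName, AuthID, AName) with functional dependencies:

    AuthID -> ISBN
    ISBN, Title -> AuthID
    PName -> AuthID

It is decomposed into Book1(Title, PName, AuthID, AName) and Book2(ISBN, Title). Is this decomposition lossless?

Common attributes: Book1 ∩ Book2 = {Title}.
No dependency enlarges {Title}, so (Title)⁺ = {Title}.
The closure contains neither all of Book1 = {Title, PName, AuthID, AName} nor all of Book2 = {ISBN, Title}, so the common attributes are not a superkey of either fragment. The join is lossy.

No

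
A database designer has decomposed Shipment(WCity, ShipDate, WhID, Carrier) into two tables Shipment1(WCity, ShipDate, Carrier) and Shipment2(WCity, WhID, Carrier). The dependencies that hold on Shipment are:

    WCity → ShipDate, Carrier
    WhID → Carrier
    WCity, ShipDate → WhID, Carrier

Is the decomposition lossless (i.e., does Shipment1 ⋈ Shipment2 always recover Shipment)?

Yes

Common attributes: Shipment1 ∩ Shipment2 = {WCity, Carrier}.
Closure of {WCity, Carrier}: WCity → ShipDate, Carrier applies, adding ShipDate; WCity, ShipDate → WhID, Carrier applies, adding WhID. So (WCity, Carrier)⁺ = {WCity, ShipDate, WhID, Carrier}.
This closure contains every attribute of Shipment1, so Shipment1 ∩ Shipment2 → Shipment1. The join is lossless.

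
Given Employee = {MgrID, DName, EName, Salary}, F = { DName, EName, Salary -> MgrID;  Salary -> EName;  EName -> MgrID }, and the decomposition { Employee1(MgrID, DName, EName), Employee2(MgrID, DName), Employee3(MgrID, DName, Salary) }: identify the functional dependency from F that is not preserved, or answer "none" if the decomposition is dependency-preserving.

Salary -> EName

Check Salary → EName: no single fragment contains all of {EName, Salary}, and the restricted closure of {Salary} across the fragments never reaches {EName}.
DName, EName, Salary → MgrID is preserved.
EName → MgrID is preserved.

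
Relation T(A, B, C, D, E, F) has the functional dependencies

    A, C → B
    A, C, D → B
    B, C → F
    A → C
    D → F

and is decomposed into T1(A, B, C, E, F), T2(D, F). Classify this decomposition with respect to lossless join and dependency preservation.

lossy but dependency-preserving

Lossless test: (F)⁺ = {F}, which is a superkey of neither fragment — lossy.
Dependency preservation: A, C, D → B is not contained in any single fragment, but the restricted closure of its left-hand side across the fragments still reaches the right-hand side; the remaining FDs each lie inside some fragment. All dependencies are preserved.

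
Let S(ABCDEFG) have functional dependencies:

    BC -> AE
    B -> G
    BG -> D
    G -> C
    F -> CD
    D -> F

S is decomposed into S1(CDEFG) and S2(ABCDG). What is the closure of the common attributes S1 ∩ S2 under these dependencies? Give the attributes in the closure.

CDFG

S1 ∩ S2 = {CDG}.
D → F applies, adding F
Closure: {CDFG}.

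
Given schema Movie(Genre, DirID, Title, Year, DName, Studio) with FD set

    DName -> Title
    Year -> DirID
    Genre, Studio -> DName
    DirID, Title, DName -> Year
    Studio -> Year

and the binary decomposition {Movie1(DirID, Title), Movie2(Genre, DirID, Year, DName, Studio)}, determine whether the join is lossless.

Common attributes: Movie1 ∩ Movie2 = {DirID}.
No dependency enlarges {DirID}, so (DirID)⁺ = {DirID}.
The closure contains neither all of Movie1 = {DirID, Title} nor all of Movie2 = {Genre, DirID, Year, DName, Studio}, so the common attributes are not a superkey of either fragment. The join is lossy.

No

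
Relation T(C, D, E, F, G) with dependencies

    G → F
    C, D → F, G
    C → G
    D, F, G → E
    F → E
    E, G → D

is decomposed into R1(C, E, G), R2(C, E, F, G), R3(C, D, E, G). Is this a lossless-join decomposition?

Chase test. Columns are C, D, E, F, G; row i has aⱼ where attribute j ∈ Ri, else bᵢⱼ.
Initial tableau (one row per fragment):
  row 1: a1 b12 a3 b14 a5
  row 2: a1 b22 a3 a4 a5
  row 3: a1 a2 a3 b34 a5
Rows 1 and 2 agree on G; apply G→F and equate their F entries.
Rows 1 and 3 agree on G; apply G→F and equate their F entries.
Rows 1 and 2 agree on E, G; apply E, G→D and equate their D entries.
Rows 1 and 3 agree on E, G; apply E, G→D and equate their D entries.
Row 1 is now all distinguished symbols — the join is lossless.

Yes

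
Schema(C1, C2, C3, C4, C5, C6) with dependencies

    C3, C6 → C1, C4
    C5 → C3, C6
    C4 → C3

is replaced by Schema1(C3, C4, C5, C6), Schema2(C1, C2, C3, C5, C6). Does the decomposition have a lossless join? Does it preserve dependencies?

Lossless test: (C3, C5, C6)⁺ = {C1, C3, C4, C5, C6}, which contains all of one fragment — lossless.
Dependency preservation: C3, C6 → C1, C4 is not contained in any single fragment, but the restricted closure of its left-hand side across the fragments still reaches the right-hand side; the remaining FDs each lie inside some fragment. All dependencies are preserved.

lossless and dependency-preserving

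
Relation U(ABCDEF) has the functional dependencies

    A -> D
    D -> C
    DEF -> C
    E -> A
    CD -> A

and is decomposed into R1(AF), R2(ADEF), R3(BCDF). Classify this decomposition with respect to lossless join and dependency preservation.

Lossless test (chase): Rows 1 and 2 agree on A; apply A→D and equate their D entries. Rows 1 and 2 agree on D; apply D→C and equate their C entries. Rows 1 and 3 agree on D; apply D→C and equate their C entries. Rows 1 and 3 agree on CD; apply CD→A and equate their A entries. No row becomes fully distinguished — the join is lossy.
Dependency preservation: DEF → C; CD → A are not contained in any single fragment, but the restricted closure of each left-hand side across the fragments still reaches the right-hand side; the remaining FDs each lie inside some fragment. All dependencies are preserved.

lossy but dependency-preserving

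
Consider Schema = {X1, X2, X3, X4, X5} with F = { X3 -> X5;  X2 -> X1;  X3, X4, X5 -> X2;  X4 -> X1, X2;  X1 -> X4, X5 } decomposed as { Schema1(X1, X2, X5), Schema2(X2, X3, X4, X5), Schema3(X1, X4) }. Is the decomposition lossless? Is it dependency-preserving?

Lossless test (chase): Rows 1 and 2 agree on X2; apply X2→X1 and equate their X1 entries. Rows 2 and 3 agree on X4; apply X4→X1, X2 and equate their X1, X2 entries. Rows 1 and 2 agree on X1; apply X1→X4, X5 and equate their X4, X5 entries. Rows 1 and 3 agree on X1; apply X1→X4, X5 and equate their X4, X5 entries. Row 2 is now all distinguished symbols — the join is lossless.
Dependency preservation: X4 → X1, X2; X1 → X4, X5 are not contained in any single fragment, but the restricted closure of each left-hand side across the fragments still reaches the right-hand side; the remaining FDs each lie inside some fragment. All dependencies are preserved.

lossless and dependency-preserving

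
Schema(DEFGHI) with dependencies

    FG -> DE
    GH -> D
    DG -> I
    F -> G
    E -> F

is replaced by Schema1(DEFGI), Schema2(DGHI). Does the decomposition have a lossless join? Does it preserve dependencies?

Lossless test: (DGI)⁺ = {DGI}, which is a superkey of neither fragment — lossy.
Dependency preservation: every FD's attributes lie within a single fragment, so each can be enforced locally — preserved.

lossy but dependency-preserving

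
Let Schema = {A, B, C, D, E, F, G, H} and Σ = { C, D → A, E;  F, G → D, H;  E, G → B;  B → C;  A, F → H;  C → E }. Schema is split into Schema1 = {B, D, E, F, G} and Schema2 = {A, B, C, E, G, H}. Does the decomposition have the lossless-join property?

No

Common attributes: Schema1 ∩ Schema2 = {B, E, G}.
Closure of {B, E, G}: B → C applies, adding C. So (B, E, G)⁺ = {B, C, E, G}.
The closure contains neither all of Schema1 = {B, D, E, F, G} nor all of Schema2 = {A, B, C, E, G, H}, so the common attributes are not a superkey of either fragment. The join is lossy.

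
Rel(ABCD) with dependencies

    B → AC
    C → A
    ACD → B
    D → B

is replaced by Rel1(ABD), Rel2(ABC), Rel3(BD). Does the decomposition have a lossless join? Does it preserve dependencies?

lossless and dependency-preserving

Lossless test (chase): Rows 1 and 2 agree on B; apply B→AC and equate their AC entries. Rows 1 and 3 agree on B; apply B→AC and equate their AC entries. Row 1 is now all distinguished symbols — the join is lossless.
Dependency preservation: ACD → B is not contained in any single fragment, but the restricted closure of its left-hand side across the fragments still reaches the right-hand side; the remaining FDs each lie inside some fragment. All dependencies are preserved.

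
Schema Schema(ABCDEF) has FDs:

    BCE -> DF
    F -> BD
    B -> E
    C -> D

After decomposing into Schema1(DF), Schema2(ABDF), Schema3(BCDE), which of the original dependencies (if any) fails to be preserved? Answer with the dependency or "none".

Check BCE → DF: no single fragment contains all of {BCDEF}, and the restricted closure of {BCE} across the fragments never reaches {DF}.
F → BD is preserved.
B → E is preserved.
C → D is preserved.

BCE -> DF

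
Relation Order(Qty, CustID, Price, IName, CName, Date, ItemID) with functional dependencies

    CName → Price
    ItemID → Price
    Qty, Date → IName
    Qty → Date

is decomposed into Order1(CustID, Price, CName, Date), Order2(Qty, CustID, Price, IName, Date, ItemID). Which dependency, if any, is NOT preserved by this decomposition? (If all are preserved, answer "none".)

none

CName → Price lies within Order1.
ItemID → Price lies within Order2.
Qty, Date → IName lies within Order2.
Qty → Date lies within Order2.
Every dependency is enforceable on the fragments, so the decomposition is dependency-preserving.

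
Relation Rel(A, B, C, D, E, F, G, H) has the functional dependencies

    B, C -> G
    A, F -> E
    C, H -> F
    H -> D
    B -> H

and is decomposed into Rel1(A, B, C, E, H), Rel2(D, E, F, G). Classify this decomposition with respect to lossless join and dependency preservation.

lossy and not dependency-preserving

Lossless test: (E)⁺ = {E}, which is a superkey of neither fragment — lossy.
Dependency preservation: the restricted closure of {B, C} across the fragments never reaches {G}, so B, C → G cannot be enforced without a join — not preserved.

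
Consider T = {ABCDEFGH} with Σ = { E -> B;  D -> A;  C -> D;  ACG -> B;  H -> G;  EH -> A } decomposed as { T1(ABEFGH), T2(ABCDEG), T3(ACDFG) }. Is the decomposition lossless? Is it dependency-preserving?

lossy but dependency-preserving

Lossless test (chase): Rows 2 and 3 agree on ACG; apply ACG→B and equate their B entries. No row becomes fully distinguished — the join is lossy.
Dependency preservation: every FD's attributes lie within a single fragment, so each can be enforced locally — preserved.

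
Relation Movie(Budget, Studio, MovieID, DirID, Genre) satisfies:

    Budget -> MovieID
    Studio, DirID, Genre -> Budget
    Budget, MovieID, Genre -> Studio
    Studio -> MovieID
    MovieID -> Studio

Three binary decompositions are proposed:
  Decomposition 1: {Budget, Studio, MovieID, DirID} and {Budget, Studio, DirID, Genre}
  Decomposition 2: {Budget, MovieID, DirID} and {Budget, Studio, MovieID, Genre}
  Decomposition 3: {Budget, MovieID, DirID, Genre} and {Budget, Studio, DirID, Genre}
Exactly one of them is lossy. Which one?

Decomposition 2

Decomposition 1: common = {Budget, Studio, DirID}, closure = {Budget, Studio, MovieID, DirID} → lossless.
Decomposition 2: common = {Budget, MovieID}, closure = {Budget, Studio, MovieID} → lossy.
Decomposition 3: common = {Budget, DirID, Genre}, closure = {Budget, Studio, MovieID, DirID, Genre} → lossless.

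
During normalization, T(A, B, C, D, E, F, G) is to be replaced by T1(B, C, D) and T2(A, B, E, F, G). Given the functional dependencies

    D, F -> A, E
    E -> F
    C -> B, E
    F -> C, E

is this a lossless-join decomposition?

No

Common attributes: T1 ∩ T2 = {B}.
No dependency enlarges {B}, so (B)⁺ = {B}.
The closure contains neither all of T1 = {B, C, D} nor all of T2 = {A, B, E, F, G}, so the common attributes are not a superkey of either fragment. The join is lossy.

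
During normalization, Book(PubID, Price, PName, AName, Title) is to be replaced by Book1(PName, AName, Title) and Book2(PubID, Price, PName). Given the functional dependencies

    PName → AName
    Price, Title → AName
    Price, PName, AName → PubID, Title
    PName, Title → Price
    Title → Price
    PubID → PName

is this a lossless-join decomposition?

No

Common attributes: Book1 ∩ Book2 = {PName}.
Closure of {PName}: PName → AName applies, adding AName. So (PName)⁺ = {PName, AName}.
The closure contains neither all of Book1 = {PName, AName, Title} nor all of Book2 = {PubID, Price, PName}, so the common attributes are not a superkey of either fragment. The join is lossy.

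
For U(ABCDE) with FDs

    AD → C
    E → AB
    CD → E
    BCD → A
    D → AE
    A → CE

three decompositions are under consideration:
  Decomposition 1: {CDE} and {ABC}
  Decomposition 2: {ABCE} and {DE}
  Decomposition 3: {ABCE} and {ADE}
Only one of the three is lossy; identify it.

Decomposition 1

Decomposition 1: common = {C}, closure = {C} → lossy.
Decomposition 2: common = {E}, closure = {ABCE} → lossless.
Decomposition 3: common = {AE}, closure = {ABCE} → lossless.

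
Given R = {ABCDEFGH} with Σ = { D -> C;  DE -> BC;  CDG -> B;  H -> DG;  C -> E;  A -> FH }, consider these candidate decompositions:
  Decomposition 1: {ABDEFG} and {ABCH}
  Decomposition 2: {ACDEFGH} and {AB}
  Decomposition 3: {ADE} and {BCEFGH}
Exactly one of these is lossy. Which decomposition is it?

Decomposition 1: common = {AB}, closure = {ABCDEFGH} → lossless.
Decomposition 2: common = {A}, closure = {ABCDEFGH} → lossless.
Decomposition 3: common = {E}, closure = {E} → lossy.

Decomposition 3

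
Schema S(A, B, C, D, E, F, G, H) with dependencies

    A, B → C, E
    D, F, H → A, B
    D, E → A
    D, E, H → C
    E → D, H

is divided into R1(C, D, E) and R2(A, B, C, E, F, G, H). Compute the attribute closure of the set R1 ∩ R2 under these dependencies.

R1 ∩ R2 = {C, E}.
E → D, H applies, adding D, H
D, E → A applies, adding A
Closure: {A, C, D, E, H}.

A, C, D, E, H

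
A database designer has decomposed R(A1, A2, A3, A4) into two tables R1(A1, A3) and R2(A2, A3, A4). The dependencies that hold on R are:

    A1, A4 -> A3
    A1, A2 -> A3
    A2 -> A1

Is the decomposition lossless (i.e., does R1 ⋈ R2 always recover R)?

No

Common attributes: R1 ∩ R2 = {A3}.
No dependency enlarges {A3}, so (A3)⁺ = {A3}.
The closure contains neither all of R1 = {A1, A3} nor all of R2 = {A2, A3, A4}, so the common attributes are not a superkey of either fragment. The join is lossy.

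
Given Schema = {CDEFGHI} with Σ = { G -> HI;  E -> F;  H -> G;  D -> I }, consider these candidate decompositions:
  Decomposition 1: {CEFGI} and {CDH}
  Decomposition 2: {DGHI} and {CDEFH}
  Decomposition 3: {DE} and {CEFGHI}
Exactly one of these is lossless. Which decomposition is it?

Decomposition 1: common = {C}, closure = {C} → lossy.
Decomposition 2: common = {DH}, closure = {DGHI} → lossless.
Decomposition 3: common = {E}, closure = {EF} → lossy.

Decomposition 2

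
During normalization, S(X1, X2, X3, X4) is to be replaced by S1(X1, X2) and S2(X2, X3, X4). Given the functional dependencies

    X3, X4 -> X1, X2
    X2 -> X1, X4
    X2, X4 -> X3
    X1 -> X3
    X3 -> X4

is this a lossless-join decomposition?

Yes

Common attributes: S1 ∩ S2 = {X2}.
Closure of {X2}: X2 → X1, X4 applies, adding X1, X4; X2, X4 → X3 applies, adding X3. So (X2)⁺ = {X1, X2, X3, X4}.
This closure contains every attribute of S1, so S1 ∩ S2 → S1. The join is lossless.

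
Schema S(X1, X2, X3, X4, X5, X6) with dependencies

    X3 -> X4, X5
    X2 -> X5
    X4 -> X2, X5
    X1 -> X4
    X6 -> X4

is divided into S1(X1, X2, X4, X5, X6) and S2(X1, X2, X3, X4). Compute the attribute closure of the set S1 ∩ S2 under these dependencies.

S1 ∩ S2 = {X1, X2, X4}.
X2 → X5 applies, adding X5
Closure: {X1, X2, X4, X5}.

X1, X2, X4, X5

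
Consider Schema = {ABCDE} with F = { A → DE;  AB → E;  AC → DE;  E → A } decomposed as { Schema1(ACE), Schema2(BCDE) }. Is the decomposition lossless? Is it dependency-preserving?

Lossless test: (CE)⁺ = {ACDE}, which contains all of one fragment — lossless.
Dependency preservation: A → DE; AB → E; AC → DE are not contained in any single fragment, but the restricted closure of each left-hand side across the fragments still reaches the right-hand side; the remaining FDs each lie inside some fragment. All dependencies are preserved.

lossless and dependency-preserving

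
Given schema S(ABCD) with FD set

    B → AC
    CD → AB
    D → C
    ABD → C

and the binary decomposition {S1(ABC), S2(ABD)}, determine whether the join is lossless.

Common attributes: S1 ∩ S2 = {AB}.
Closure of {AB}: B → AC applies, adding C. So (AB)⁺ = {ABC}.
This closure contains every attribute of S1, so S1 ∩ S2 → S1. The join is lossless.

Yes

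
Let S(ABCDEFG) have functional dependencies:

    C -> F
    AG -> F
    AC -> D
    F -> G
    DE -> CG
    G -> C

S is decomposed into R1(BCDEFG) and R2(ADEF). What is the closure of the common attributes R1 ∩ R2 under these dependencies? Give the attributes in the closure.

CDEFG

R1 ∩ R2 = {DEF}.
F → G applies, adding G
DE → CG applies, adding C
Closure: {CDEFG}.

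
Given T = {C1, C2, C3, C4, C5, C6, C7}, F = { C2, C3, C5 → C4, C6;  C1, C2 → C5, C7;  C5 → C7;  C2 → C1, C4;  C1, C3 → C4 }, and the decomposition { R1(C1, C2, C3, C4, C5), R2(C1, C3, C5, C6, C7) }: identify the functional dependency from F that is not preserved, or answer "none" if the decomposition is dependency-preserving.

C2, C3, C5 → C4, C6

Check C2, C3, C5 → C4, C6: no single fragment contains all of {C2, C3, C4, C5, C6}, and the restricted closure of {C2, C3, C5} across the fragments never reaches {C4, C6}.
C1, C2 → C5, C7 is preserved.
C5 → C7 is preserved.
C2 → C1, C4 is preserved.
C1, C3 → C4 is preserved.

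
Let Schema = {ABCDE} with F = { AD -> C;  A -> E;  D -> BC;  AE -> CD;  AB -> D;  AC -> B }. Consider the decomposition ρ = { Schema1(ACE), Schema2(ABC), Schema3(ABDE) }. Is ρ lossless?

Chase test. Columns are ABCDE; row i has aⱼ where attribute j ∈ Schemai, else bᵢⱼ.
Initial tableau (one row per fragment):
  row 1: a1 b12 a3 b14 a5
  row 2: a1 a2 a3 b24 b25
  row 3: a1 a2 b33 a4 a5
Rows 1 and 2 agree on A; apply A→E and equate their E entries.
Rows 1 and 2 agree on AE; apply AE→CD and equate their CD entries.
Rows 1 and 3 agree on AE; apply AE→CD and equate their CD entries.
Rows 1 and 2 agree on AC; apply AC→B and equate their B entries.
Row 1 is now all distinguished symbols — the join is lossless.

Yes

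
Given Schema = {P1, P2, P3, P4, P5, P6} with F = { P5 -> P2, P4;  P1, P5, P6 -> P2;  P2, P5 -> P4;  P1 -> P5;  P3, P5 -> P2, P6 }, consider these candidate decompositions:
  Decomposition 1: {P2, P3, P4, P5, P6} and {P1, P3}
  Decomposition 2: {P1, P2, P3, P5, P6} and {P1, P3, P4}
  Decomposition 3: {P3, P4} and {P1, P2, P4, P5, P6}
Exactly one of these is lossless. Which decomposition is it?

Decomposition 2

Decomposition 1: common = {P3}, closure = {P3} → lossy.
Decomposition 2: common = {P1, P3}, closure = {P1, P2, P3, P4, P5, P6} → lossless.
Decomposition 3: common = {P4}, closure = {P4} → lossy.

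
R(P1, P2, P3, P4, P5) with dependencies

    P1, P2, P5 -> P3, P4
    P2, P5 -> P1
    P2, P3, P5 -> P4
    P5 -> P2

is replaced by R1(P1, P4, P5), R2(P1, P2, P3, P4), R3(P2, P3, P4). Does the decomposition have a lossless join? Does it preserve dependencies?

Lossless test (chase): applying each FD to every pair of rows produces no changes in the tableau, so no row becomes fully distinguished — the join is lossy.
Dependency preservation: the restricted closure of {P1, P2, P5} across the fragments never reaches {P3, P4}, so P1, P2, P5 → P3, P4 cannot be enforced without a join — not preserved.

lossy and not dependency-preserving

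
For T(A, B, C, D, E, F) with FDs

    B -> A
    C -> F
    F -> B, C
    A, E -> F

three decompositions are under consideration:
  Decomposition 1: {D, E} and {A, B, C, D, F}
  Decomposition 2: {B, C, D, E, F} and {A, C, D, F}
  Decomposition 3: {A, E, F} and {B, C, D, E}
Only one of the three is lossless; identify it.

Decomposition 1: common = {D}, closure = {D} → lossy.
Decomposition 2: common = {C, D, F}, closure = {A, B, C, D, F} → lossless.
Decomposition 3: common = {E}, closure = {E} → lossy.

Decomposition 2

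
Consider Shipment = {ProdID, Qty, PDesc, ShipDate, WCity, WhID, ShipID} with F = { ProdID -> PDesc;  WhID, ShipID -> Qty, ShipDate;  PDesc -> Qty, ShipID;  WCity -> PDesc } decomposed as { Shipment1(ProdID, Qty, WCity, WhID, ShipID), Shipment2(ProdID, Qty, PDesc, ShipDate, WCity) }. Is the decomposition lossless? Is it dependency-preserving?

Lossless test: (ProdID, Qty, WCity)⁺ = {ProdID, Qty, PDesc, WCity, ShipID}, which is a superkey of neither fragment — lossy.
Dependency preservation: the restricted closure of {WhID, ShipID} across the fragments never reaches {Qty, ShipDate}, so WhID, ShipID → Qty, ShipDate cannot be enforced without a join — not preserved.

lossy and not dependency-preserving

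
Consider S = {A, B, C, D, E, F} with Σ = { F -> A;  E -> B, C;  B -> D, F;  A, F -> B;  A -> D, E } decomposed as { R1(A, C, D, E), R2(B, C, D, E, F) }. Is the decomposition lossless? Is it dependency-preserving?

Lossless test: (C, D, E)⁺ = {A, B, C, D, E, F}, which contains all of one fragment — lossless.
Dependency preservation: F → A; A, F → B are not contained in any single fragment, but the restricted closure of each left-hand side across the fragments still reaches the right-hand side; the remaining FDs each lie inside some fragment. All dependencies are preserved.

lossless and dependency-preserving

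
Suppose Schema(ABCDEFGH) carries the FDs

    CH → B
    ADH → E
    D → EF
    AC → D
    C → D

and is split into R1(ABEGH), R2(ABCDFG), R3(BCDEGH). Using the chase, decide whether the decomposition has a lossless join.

No

Chase test. Columns are ABCDEFGH; row i has aⱼ where attribute j ∈ Ri, else bᵢⱼ.
Initial tableau (one row per fragment):
  row 1: a1 a2 b13 b14 a5 b16 a7 a8
  row 2: a1 a2 a3 a4 b25 a6 a7 b28
  row 3: b31 a2 a3 a4 a5 b36 a7 a8
Rows 2 and 3 agree on D; apply D→EF and equate their EF entries.
No row becomes fully distinguished — the join is lossy.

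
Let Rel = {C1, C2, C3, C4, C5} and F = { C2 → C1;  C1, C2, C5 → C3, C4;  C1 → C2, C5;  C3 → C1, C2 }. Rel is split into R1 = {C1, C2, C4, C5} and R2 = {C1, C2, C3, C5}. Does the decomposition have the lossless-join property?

Yes

Common attributes: R1 ∩ R2 = {C1, C2, C5}.
Closure of {C1, C2, C5}: C1, C2, C5 → C3, C4 applies, adding C3, C4. So (C1, C2, C5)⁺ = {C1, C2, C3, C4, C5}.
This closure contains every attribute of R1, so R1 ∩ R2 → R1. The join is lossless.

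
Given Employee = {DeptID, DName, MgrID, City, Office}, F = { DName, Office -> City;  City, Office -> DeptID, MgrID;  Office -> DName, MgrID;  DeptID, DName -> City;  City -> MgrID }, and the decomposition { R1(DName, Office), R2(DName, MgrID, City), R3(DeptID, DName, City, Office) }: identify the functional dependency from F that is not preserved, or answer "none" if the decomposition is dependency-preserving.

none

DName, Office → City lies within R3.
City, Office → DeptID, MgrID: restricted closure across fragments reaches DeptID, MgrID.
Office → DName, MgrID: restricted closure across fragments reaches DName, MgrID.
DeptID, DName → City lies within R3.
City → MgrID lies within R2.
Every dependency is enforceable on the fragments, so the decomposition is dependency-preserving.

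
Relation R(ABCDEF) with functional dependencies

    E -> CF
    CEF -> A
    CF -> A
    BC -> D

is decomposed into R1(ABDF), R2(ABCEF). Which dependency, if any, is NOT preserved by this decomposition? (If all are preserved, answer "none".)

BC -> D

Check BC → D: no single fragment contains all of {BCD}, and the restricted closure of {BC} across the fragments never reaches {D}.
E → CF is preserved.
CEF → A is preserved.
CF → A is preserved.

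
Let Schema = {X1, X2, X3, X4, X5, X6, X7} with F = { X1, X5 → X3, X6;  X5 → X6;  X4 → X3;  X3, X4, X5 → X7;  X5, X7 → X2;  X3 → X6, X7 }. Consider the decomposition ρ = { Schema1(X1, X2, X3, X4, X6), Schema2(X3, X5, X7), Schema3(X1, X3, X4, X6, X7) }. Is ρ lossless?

Chase test. Columns are X1, X2, X3, X4, X5, X6, X7; row i has aⱼ where attribute j ∈ Schemai, else bᵢⱼ.
Initial tableau (one row per fragment):
  row 1: a1 a2 a3 a4 b15 a6 b17
  row 2: b21 b22 a3 b24 a5 b26 a7
  row 3: a1 b32 a3 a4 b35 a6 a7
Rows 1 and 2 agree on X3; apply X3→X6, X7 and equate their X6, X7 entries.
No row becomes fully distinguished — the join is lossy.

No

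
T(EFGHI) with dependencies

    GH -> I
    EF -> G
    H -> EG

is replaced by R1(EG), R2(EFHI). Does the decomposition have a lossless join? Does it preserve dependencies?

Lossless test: (E)⁺ = {E}, which is a superkey of neither fragment — lossy.
Dependency preservation: the restricted closure of {EF} across the fragments never reaches {G}, so EF → G cannot be enforced without a join — not preserved.

lossy and not dependency-preserving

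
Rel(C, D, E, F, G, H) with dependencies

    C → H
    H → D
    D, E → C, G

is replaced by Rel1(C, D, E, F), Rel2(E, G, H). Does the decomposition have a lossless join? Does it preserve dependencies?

Lossless test: (E)⁺ = {E}, which is a superkey of neither fragment — lossy.
Dependency preservation: the restricted closure of {C} across the fragments never reaches {H}, so C → H cannot be enforced without a join — not preserved.

lossy and not dependency-preserving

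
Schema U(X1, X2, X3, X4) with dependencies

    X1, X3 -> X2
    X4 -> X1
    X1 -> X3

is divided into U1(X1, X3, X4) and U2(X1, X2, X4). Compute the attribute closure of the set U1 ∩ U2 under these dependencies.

U1 ∩ U2 = {X1, X4}.
X1 → X3 applies, adding X3
X1, X3 → X2 applies, adding X2
Closure: {X1, X2, X3, X4}.

X1, X2, X3, X4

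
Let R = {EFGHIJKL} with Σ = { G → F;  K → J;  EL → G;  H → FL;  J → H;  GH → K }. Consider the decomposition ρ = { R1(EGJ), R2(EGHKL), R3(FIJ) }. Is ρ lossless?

Chase test. Columns are EFGHIJKL; row i has aⱼ where attribute j ∈ Ri, else bᵢⱼ.
Initial tableau (one row per fragment):
  row 1: a1 b12 a3 b14 b15 a6 b17 b18
  row 2: a1 b22 a3 a4 b25 b26 a7 a8
  row 3: b31 a2 b33 b34 a5 a6 b37 b38
Rows 1 and 2 agree on G; apply G→F and equate their F entries.
Rows 1 and 3 agree on J; apply J→H and equate their H entries.
Rows 1 and 3 agree on H; apply H→FL and equate their FL entries.
No row becomes fully distinguished — the join is lossy.

No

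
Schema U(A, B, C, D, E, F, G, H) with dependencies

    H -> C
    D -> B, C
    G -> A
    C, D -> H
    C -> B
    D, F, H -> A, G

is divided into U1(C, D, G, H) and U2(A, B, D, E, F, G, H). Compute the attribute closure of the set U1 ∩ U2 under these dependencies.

U1 ∩ U2 = {D, G, H}.
H → C applies, adding C
D → B, C applies, adding B
G → A applies, adding A
Closure: {A, B, C, D, G, H}.

A, B, C, D, G, H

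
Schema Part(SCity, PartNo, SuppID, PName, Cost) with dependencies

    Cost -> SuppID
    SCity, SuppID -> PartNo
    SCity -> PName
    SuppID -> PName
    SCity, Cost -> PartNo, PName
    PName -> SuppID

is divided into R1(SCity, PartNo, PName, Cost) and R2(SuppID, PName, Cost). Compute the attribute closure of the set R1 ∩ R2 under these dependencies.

SuppID, PName, Cost

R1 ∩ R2 = {PName, Cost}.
Cost → SuppID applies, adding SuppID
Closure: {SuppID, PName, Cost}.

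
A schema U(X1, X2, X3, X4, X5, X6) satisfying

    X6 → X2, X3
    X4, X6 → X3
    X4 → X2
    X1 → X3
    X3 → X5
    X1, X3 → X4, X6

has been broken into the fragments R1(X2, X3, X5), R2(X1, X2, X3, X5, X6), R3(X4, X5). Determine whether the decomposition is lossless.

Chase test. Columns are X1, X2, X3, X4, X5, X6; row i has aⱼ where attribute j ∈ Ri, else bᵢⱼ.
Initial tableau (one row per fragment):
  row 1: b11 a2 a3 b14 a5 b16
  row 2: a1 a2 a3 b24 a5 a6
  row 3: b31 b32 b33 a4 a5 b36
No row becomes fully distinguished — the join is lossy.

No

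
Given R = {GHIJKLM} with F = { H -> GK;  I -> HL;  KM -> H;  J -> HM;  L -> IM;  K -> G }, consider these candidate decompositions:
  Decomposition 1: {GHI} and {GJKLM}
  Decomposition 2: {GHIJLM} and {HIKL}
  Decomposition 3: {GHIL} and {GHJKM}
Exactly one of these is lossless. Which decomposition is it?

Decomposition 1: common = {G}, closure = {G} → lossy.
Decomposition 2: common = {HIL}, closure = {GHIKLM} → lossless.
Decomposition 3: common = {GH}, closure = {GHK} → lossy.

Decomposition 2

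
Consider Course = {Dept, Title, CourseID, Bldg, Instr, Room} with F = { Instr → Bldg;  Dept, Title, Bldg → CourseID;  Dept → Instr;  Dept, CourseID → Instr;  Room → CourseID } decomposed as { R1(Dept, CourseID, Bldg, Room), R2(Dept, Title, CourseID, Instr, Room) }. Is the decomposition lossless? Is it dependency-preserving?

Lossless test: (Dept, CourseID, Room)⁺ = {Dept, CourseID, Bldg, Instr, Room}, which contains all of one fragment — lossless.
Dependency preservation: the restricted closure of {Instr} across the fragments never reaches {Bldg}, so Instr → Bldg cannot be enforced without a join — not preserved.

lossless but not dependency-preserving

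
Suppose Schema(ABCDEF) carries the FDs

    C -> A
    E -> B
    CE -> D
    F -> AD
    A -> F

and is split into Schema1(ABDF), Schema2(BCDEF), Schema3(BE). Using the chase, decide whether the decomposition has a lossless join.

Chase test. Columns are ABCDEF; row i has aⱼ where attribute j ∈ Schemai, else bᵢⱼ.
Initial tableau (one row per fragment):
  row 1: a1 a2 b13 a4 b15 a6
  row 2: b21 a2 a3 a4 a5 a6
  row 3: b31 a2 b33 b34 a5 b36
Rows 1 and 2 agree on F; apply F→AD and equate their AD entries.
Row 2 is now all distinguished symbols — the join is lossless.

Yes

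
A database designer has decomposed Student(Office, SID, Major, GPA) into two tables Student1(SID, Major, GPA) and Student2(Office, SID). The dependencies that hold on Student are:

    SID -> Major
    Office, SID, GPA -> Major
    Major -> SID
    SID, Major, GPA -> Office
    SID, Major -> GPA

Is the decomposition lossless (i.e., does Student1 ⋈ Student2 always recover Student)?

Yes

Common attributes: Student1 ∩ Student2 = {SID}.
Closure of {SID}: SID → Major applies, adding Major; SID, Major → GPA applies, adding GPA; SID, Major, GPA → Office applies, adding Office. So (SID)⁺ = {Office, SID, Major, GPA}.
This closure contains every attribute of Student1, so Student1 ∩ Student2 → Student1. The join is lossless.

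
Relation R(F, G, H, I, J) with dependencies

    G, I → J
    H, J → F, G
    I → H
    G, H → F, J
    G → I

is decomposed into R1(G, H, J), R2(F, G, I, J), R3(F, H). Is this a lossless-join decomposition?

Yes

Chase test. Columns are F, G, H, I, J; row i has aⱼ where attribute j ∈ Ri, else bᵢⱼ.
Initial tableau (one row per fragment):
  row 1: b11 a2 a3 b14 a5
  row 2: a1 a2 b23 a4 a5
  row 3: a1 b32 a3 b34 b35
Rows 1 and 2 agree on G; apply G→I and equate their I entries.
Rows 1 and 2 agree on I; apply I→H and equate their H entries.
Rows 1 and 2 agree on G, H; apply G, H→F, J and equate their F, J entries.
Row 1 is now all distinguished symbols — the join is lossless.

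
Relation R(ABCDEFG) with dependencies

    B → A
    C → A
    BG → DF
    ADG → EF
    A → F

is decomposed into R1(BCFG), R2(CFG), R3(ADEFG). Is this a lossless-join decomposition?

Chase test. Columns are ABCDEFG; row i has aⱼ where attribute j ∈ Ri, else bᵢⱼ.
Initial tableau (one row per fragment):
  row 1: b11 a2 a3 b14 b15 a6 a7
  row 2: b21 b22 a3 b24 b25 a6 a7
  row 3: a1 b32 b33 a4 a5 a6 a7
Rows 1 and 2 agree on C; apply C→A and equate their A entries.
No row becomes fully distinguished — the join is lossy.

No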